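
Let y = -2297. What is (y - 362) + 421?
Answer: -2238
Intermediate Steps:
(y - 362) + 421 = (-2297 - 362) + 421 = -2659 + 421 = -2238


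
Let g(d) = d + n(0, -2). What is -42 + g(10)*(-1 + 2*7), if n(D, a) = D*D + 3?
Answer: 127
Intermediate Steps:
n(D, a) = 3 + D² (n(D, a) = D² + 3 = 3 + D²)
g(d) = 3 + d (g(d) = d + (3 + 0²) = d + (3 + 0) = d + 3 = 3 + d)
-42 + g(10)*(-1 + 2*7) = -42 + (3 + 10)*(-1 + 2*7) = -42 + 13*(-1 + 14) = -42 + 13*13 = -42 + 169 = 127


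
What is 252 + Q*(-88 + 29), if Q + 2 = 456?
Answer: -26534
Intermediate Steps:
Q = 454 (Q = -2 + 456 = 454)
252 + Q*(-88 + 29) = 252 + 454*(-88 + 29) = 252 + 454*(-59) = 252 - 26786 = -26534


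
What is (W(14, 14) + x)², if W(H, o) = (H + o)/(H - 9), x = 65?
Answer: 124609/25 ≈ 4984.4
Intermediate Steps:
W(H, o) = (H + o)/(-9 + H)
(W(14, 14) + x)² = ((14 + 14)/(-9 + 14) + 65)² = (28/5 + 65)² = (353/5)² = 124609/25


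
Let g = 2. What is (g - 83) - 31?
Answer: -112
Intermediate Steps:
(g - 83) - 31 = (2 - 83) - 31 = -81 - 31 = -112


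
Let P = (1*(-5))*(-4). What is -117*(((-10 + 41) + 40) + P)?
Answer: -10647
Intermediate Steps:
P = 20 (P = -5*(-4) = 20)
-117*(((-10 + 41) + 40) + P) = -117*(((-10 + 41) + 40) + 20) = -117*((31 + 40) + 20) = -117*(71 + 20) = -117*91 = -10647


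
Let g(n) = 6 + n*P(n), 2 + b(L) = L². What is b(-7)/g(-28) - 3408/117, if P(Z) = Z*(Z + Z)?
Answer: -1061063/36426 ≈ -29.129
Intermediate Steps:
b(L) = -2 + L²
P(Z) = 2*Z² (P(Z) = Z*(2*Z) = 2*Z²)
g(n) = 6 + 2*n³ (g(n) = 6 + n*(2*n²) = 6 + 2*n³)
b(-7)/g(-28) - 3408/117 = (-2 + (-7)²)/(6 + 2*(-28)³) - 3408/117 = (-2 + 49)/(6 + 2*(-21952)) - 3408*1/117 = 47/(6 - 43904) - 1136/39 = 47/(-43898) - 1136/39 = 47*(-1/43898) - 1136/39 = -1/934 - 1136/39 = -1061063/36426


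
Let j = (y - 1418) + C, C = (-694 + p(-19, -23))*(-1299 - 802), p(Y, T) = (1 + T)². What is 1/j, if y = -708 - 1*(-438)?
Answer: 1/439522 ≈ 2.2752e-6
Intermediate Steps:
y = -270 (y = -708 + 438 = -270)
C = 441210 (C = (-694 + (1 - 23)²)*(-1299 - 802) = (-694 + (-22)²)*(-2101) = (-694 + 484)*(-2101) = -210*(-2101) = 441210)
j = 439522 (j = (-270 - 1418) + 441210 = -1688 + 441210 = 439522)
1/j = 1/439522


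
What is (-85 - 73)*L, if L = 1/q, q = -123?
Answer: 158/123 ≈ 1.2846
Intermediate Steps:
L = -1/123 (L = 1/(-123) = -1/123 ≈ -0.0081301)
(-85 - 73)*L = (-85 - 73)*(-1/123) = -158*(-1/123) = 158/123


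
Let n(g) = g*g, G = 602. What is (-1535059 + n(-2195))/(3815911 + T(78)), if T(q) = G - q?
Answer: 1094322/1272145 ≈ 0.86022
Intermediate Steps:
T(q) = 602 - q
n(g) = g²
(-1535059 + n(-2195))/(3815911 + T(78)) = (-1535059 + (-2195)²)/(3815911 + (602 - 1*78)) = (-1535059 + 4818025)/(3815911 + (602 - 78)) = 3282966/(3815911 + 524) = 3282966/3816435 = 3282966*(1/3816435) = 1094322/1272145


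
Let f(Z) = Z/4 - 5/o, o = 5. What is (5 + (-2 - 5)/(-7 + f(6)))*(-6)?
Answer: -474/13 ≈ -36.462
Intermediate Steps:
f(Z) = -1 + Z/4 (f(Z) = Z/4 - 5/5 = Z*(¼) - 5*⅕ = Z/4 - 1 = -1 + Z/4)
(5 + (-2 - 5)/(-7 + f(6)))*(-6) = (5 + (-2 - 5)/(-7 + (-1 + (¼)*6)))*(-6) = (5 - 7/(-7 + (-1 + 3/2)))*(-6) = (5 - 7/(-7 + ½))*(-6) = (5 - 7/(-13/2))*(-6) = (5 - 7*(-2/13))*(-6) = (5 + 14/13)*(-6) = (79/13)*(-6) = -474/13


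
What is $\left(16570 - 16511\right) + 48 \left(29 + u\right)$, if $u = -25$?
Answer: $251$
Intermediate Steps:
$\left(16570 - 16511\right) + 48 \left(29 + u\right) = \left(16570 - 16511\right) + 48 \left(29 - 25\right) = 59 + 48 \cdot 4 = 59 + 192 = 251$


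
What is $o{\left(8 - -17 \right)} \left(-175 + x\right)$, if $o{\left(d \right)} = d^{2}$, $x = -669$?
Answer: $-527500$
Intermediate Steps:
$o{\left(8 - -17 \right)} \left(-175 + x\right) = \left(8 - -17\right)^{2} \left(-175 - 669\right) = \left(8 + 17\right)^{2} \left(-844\right) = 25^{2} \left(-844\right) = 625 \left(-844\right) = -527500$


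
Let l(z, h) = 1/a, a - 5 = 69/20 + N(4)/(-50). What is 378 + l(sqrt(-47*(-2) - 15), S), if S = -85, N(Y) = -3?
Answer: 321778/851 ≈ 378.12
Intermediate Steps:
a = 851/100 (a = 5 + (69/20 - 3/(-50)) = 5 + (69*(1/20) - 3*(-1/50)) = 5 + (69/20 + 3/50) = 5 + 351/100 = 851/100 ≈ 8.5100)
l(z, h) = 100/851 (l(z, h) = 1/(851/100) = 100/851)
378 + l(sqrt(-47*(-2) - 15), S) = 378 + 100/851 = 321778/851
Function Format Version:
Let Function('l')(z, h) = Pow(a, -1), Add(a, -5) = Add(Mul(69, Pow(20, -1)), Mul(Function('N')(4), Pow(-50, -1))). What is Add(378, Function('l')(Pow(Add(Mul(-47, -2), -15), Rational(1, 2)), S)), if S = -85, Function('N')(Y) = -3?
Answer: Rational(321778, 851) ≈ 378.12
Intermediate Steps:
a = Rational(851, 100) (a = Add(5, Add(Mul(69, Pow(20, -1)), Mul(-3, Pow(-50, -1)))) = Add(5, Add(Mul(69, Rational(1, 20)), Mul(-3, Rational(-1, 50)))) = Add(5, Add(Rational(69, 20), Rational(3, 50))) = Add(5, Rational(351, 100)) = Rational(851, 100) ≈ 8.5100)
Function('l')(z, h) = Rational(100, 851) (Function('l')(z, h) = Pow(Rational(851, 100), -1) = Rational(100, 851))
Add(378, Function('l')(Pow(Add(Mul(-47, -2), -15), Rational(1, 2)), S)) = Add(378, Rational(100, 851)) = Rational(321778, 851)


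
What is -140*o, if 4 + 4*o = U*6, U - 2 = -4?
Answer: 560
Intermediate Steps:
U = -2 (U = 2 - 4 = -2)
o = -4 (o = -1 + (-2*6)/4 = -1 + (¼)*(-12) = -1 - 3 = -4)
-140*o = -140*(-4) = 560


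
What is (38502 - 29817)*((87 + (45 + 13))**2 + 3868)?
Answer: 216195705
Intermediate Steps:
(38502 - 29817)*((87 + (45 + 13))**2 + 3868) = 8685*((87 + 58)**2 + 3868) = 8685*(145**2 + 3868) = 8685*(21025 + 3868) = 8685*24893 = 216195705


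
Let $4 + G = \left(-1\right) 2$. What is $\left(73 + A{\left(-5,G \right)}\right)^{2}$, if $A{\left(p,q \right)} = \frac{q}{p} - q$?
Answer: $\frac{160801}{25} \approx 6432.0$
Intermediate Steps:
$G = -6$ ($G = -4 - 2 = -6$)
$A{\left(p,q \right)} = - q + \frac{q}{p}$
$\left(73 + A{\left(-5,G \right)}\right)^{2} = \left(73 - \left(-6 + \frac{6}{-5}\right)\right)^{2} = \left(73 + \left(6 - - \frac{6}{5}\right)\right)^{2} = \left(73 + \left(6 + \frac{6}{5}\right)\right)^{2} = \left(73 + \frac{36}{5}\right)^{2} = \left(\frac{401}{5}\right)^{2} = \frac{160801}{25}$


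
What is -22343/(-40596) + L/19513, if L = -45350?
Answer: -1405049641/792149748 ≈ -1.7737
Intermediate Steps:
-22343/(-40596) + L/19513 = -22343/(-40596) - 45350/19513 = -22343*(-1/40596) - 45350*1/19513 = 22343/40596 - 45350/19513 = -1405049641/792149748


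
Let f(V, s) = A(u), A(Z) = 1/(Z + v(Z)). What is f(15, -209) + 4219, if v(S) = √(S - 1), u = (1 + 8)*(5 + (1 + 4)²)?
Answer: 306430459/72631 - √269/72631 ≈ 4219.0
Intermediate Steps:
u = 270 (u = 9*(5 + 5²) = 9*(5 + 25) = 9*30 = 270)
v(S) = √(-1 + S)
A(Z) = 1/(Z + √(-1 + Z))
f(V, s) = 1/(270 + √269) (f(V, s) = 1/(270 + √(-1 + 270)) = 1/(270 + √269))
f(15, -209) + 4219 = (270/72631 - √269/72631) + 4219 = 306430459/72631 - √269/72631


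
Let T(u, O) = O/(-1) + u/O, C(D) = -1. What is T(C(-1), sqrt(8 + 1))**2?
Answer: 100/9 ≈ 11.111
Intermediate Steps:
T(u, O) = -O + u/O (T(u, O) = O*(-1) + u/O = -O + u/O)
T(C(-1), sqrt(8 + 1))**2 = (-sqrt(8 + 1) - 1/(sqrt(8 + 1)))**2 = (-sqrt(9) - 1/(sqrt(9)))**2 = (-1*3 - 1/3)**2 = (-3 - 1*1/3)**2 = (-3 - 1/3)**2 = (-10/3)**2 = 100/9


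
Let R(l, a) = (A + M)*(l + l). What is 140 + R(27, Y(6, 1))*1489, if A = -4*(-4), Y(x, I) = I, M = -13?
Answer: 241358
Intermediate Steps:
A = 16
R(l, a) = 6*l (R(l, a) = (16 - 13)*(l + l) = 3*(2*l) = 6*l)
140 + R(27, Y(6, 1))*1489 = 140 + (6*27)*1489 = 140 + 162*1489 = 140 + 241218 = 241358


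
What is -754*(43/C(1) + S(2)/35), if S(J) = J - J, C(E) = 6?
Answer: -16211/3 ≈ -5403.7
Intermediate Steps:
S(J) = 0
-754*(43/C(1) + S(2)/35) = -754*(43/6 + 0/35) = -754*(43*(⅙) + 0*(1/35)) = -754*(43/6 + 0) = -754*43/6 = -16211/3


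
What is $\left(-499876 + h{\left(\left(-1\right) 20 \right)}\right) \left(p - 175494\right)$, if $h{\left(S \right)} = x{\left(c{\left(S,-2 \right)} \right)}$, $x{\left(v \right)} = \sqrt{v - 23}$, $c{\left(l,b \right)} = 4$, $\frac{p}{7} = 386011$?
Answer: $-1262978203708 + 2526583 i \sqrt{19} \approx -1.263 \cdot 10^{12} + 1.1013 \cdot 10^{7} i$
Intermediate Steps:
$p = 2702077$ ($p = 7 \cdot 386011 = 2702077$)
$x{\left(v \right)} = \sqrt{-23 + v}$
$h{\left(S \right)} = i \sqrt{19}$ ($h{\left(S \right)} = \sqrt{-23 + 4} = \sqrt{-19} = i \sqrt{19}$)
$\left(-499876 + h{\left(\left(-1\right) 20 \right)}\right) \left(p - 175494\right) = \left(-499876 + i \sqrt{19}\right) \left(2702077 - 175494\right) = \left(-499876 + i \sqrt{19}\right) 2526583 = -1262978203708 + 2526583 i \sqrt{19}$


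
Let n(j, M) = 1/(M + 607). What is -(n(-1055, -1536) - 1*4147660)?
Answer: 3853176141/929 ≈ 4.1477e+6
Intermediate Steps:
n(j, M) = 1/(607 + M)
-(n(-1055, -1536) - 1*4147660) = -(1/(607 - 1536) - 1*4147660) = -(1/(-929) - 4147660) = -(-1/929 - 4147660) = -1*(-3853176141/929) = 3853176141/929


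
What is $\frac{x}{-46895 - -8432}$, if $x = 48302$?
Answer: $- \frac{48302}{38463} \approx -1.2558$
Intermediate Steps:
$\frac{x}{-46895 - -8432} = \frac{48302}{-46895 - -8432} = \frac{48302}{-46895 + 8432} = \frac{48302}{-38463} = 48302 \left(- \frac{1}{38463}\right) = - \frac{48302}{38463}$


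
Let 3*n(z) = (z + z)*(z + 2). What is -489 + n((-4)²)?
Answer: -297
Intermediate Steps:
n(z) = 2*z*(2 + z)/3 (n(z) = ((z + z)*(z + 2))/3 = ((2*z)*(2 + z))/3 = (2*z*(2 + z))/3 = 2*z*(2 + z)/3)
-489 + n((-4)²) = -489 + (⅔)*(-4)²*(2 + (-4)²) = -489 + (⅔)*16*(2 + 16) = -489 + (⅔)*16*18 = -489 + 192 = -297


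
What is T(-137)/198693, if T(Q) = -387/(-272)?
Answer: 43/6004944 ≈ 7.1608e-6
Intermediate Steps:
T(Q) = 387/272 (T(Q) = -387*(-1/272) = 387/272)
T(-137)/198693 = (387/272)/198693 = (387/272)*(1/198693) = 43/6004944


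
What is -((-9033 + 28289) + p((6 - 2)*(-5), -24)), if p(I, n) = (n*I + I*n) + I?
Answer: -20196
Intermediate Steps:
p(I, n) = I + 2*I*n (p(I, n) = (I*n + I*n) + I = 2*I*n + I = I + 2*I*n)
-((-9033 + 28289) + p((6 - 2)*(-5), -24)) = -((-9033 + 28289) + ((6 - 2)*(-5))*(1 + 2*(-24))) = -(19256 + (4*(-5))*(1 - 48)) = -(19256 - 20*(-47)) = -(19256 + 940) = -1*20196 = -20196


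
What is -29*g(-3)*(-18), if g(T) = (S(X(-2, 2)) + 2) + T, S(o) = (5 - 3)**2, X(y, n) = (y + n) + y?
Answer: 1566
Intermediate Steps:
X(y, n) = n + 2*y (X(y, n) = (n + y) + y = n + 2*y)
S(o) = 4 (S(o) = 2**2 = 4)
g(T) = 6 + T (g(T) = (4 + 2) + T = 6 + T)
-29*g(-3)*(-18) = -29*(6 - 3)*(-18) = -29*3*(-18) = -87*(-18) = 1566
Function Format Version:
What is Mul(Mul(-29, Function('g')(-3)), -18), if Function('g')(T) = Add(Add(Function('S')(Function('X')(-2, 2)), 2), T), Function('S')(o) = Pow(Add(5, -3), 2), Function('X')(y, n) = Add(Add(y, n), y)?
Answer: 1566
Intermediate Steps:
Function('X')(y, n) = Add(n, Mul(2, y)) (Function('X')(y, n) = Add(Add(n, y), y) = Add(n, Mul(2, y)))
Function('S')(o) = 4 (Function('S')(o) = Pow(2, 2) = 4)
Function('g')(T) = Add(6, T) (Function('g')(T) = Add(Add(4, 2), T) = Add(6, T))
Mul(Mul(-29, Function('g')(-3)), -18) = Mul(Mul(-29, Add(6, -3)), -18) = Mul(Mul(-29, 3), -18) = Mul(-87, -18) = 1566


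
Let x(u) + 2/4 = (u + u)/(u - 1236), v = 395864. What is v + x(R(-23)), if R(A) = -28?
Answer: 31273220/79 ≈ 3.9586e+5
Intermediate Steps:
x(u) = -½ + 2*u/(-1236 + u) (x(u) = -½ + (u + u)/(u - 1236) = -½ + (2*u)/(-1236 + u) = -½ + 2*u/(-1236 + u))
v + x(R(-23)) = 395864 + 3*(412 - 28)/(2*(-1236 - 28)) = 395864 + (3/2)*384/(-1264) = 395864 + (3/2)*(-1/1264)*384 = 395864 - 36/79 = 31273220/79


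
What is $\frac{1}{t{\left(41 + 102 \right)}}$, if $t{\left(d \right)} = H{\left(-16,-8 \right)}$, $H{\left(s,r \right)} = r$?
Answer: $- \frac{1}{8} \approx -0.125$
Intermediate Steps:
$t{\left(d \right)} = -8$
$\frac{1}{t{\left(41 + 102 \right)}} = \frac{1}{-8} = - \frac{1}{8}$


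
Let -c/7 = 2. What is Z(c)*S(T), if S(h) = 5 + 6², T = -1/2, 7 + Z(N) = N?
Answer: -861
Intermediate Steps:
c = -14 (c = -7*2 = -14)
Z(N) = -7 + N
T = -½ (T = -1*½ = -½ ≈ -0.50000)
S(h) = 41 (S(h) = 5 + 36 = 41)
Z(c)*S(T) = (-7 - 14)*41 = -21*41 = -861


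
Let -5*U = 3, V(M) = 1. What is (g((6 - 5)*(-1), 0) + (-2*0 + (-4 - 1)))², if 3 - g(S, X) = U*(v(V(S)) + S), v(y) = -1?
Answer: 256/25 ≈ 10.240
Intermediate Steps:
U = -⅗ (U = -⅕*3 = -⅗ ≈ -0.60000)
g(S, X) = 12/5 + 3*S/5 (g(S, X) = 3 - (-3)*(-1 + S)/5 = 3 - (⅗ - 3*S/5) = 3 + (-⅗ + 3*S/5) = 12/5 + 3*S/5)
(g((6 - 5)*(-1), 0) + (-2*0 + (-4 - 1)))² = ((12/5 + 3*((6 - 5)*(-1))/5) + (-2*0 + (-4 - 1)))² = ((12/5 + 3*(1*(-1))/5) + (0 - 5))² = ((12/5 + (⅗)*(-1)) - 5)² = ((12/5 - ⅗) - 5)² = (9/5 - 5)² = (-16/5)² = 256/25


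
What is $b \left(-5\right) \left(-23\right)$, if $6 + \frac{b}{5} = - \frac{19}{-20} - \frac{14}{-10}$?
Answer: $- \frac{8395}{4} \approx -2098.8$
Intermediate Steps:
$b = - \frac{73}{4}$ ($b = -30 + 5 \left(- \frac{19}{-20} - \frac{14}{-10}\right) = -30 + 5 \left(\left(-19\right) \left(- \frac{1}{20}\right) - - \frac{7}{5}\right) = -30 + 5 \left(\frac{19}{20} + \frac{7}{5}\right) = -30 + 5 \cdot \frac{47}{20} = -30 + \frac{47}{4} = - \frac{73}{4} \approx -18.25$)
$b \left(-5\right) \left(-23\right) = \left(- \frac{73}{4}\right) \left(-5\right) \left(-23\right) = \frac{365}{4} \left(-23\right) = - \frac{8395}{4}$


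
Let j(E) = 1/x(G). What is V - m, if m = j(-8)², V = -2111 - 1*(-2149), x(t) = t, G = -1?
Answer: 37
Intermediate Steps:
j(E) = -1 (j(E) = 1/(-1) = -1)
V = 38 (V = -2111 + 2149 = 38)
m = 1 (m = (-1)² = 1)
V - m = 38 - 1*1 = 38 - 1 = 37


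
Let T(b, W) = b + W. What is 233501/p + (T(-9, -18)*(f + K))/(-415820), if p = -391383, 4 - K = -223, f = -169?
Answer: -48240740021/81372439530 ≈ -0.59284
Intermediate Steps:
T(b, W) = W + b
K = 227 (K = 4 - 1*(-223) = 4 + 223 = 227)
233501/p + (T(-9, -18)*(f + K))/(-415820) = 233501/(-391383) + ((-18 - 9)*(-169 + 227))/(-415820) = 233501*(-1/391383) - 27*58*(-1/415820) = -233501/391383 - 1566*(-1/415820) = -233501/391383 + 783/207910 = -48240740021/81372439530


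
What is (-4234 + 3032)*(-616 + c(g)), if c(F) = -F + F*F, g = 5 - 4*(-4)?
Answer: 235592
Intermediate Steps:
g = 21 (g = 5 + 16 = 21)
c(F) = F² - F (c(F) = -F + F² = F² - F)
(-4234 + 3032)*(-616 + c(g)) = (-4234 + 3032)*(-616 + 21*(-1 + 21)) = -1202*(-616 + 21*20) = -1202*(-616 + 420) = -1202*(-196) = 235592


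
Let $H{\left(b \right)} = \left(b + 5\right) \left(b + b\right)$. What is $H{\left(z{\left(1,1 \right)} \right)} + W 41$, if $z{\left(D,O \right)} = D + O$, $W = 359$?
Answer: $14747$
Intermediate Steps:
$H{\left(b \right)} = 2 b \left(5 + b\right)$ ($H{\left(b \right)} = \left(5 + b\right) 2 b = 2 b \left(5 + b\right)$)
$H{\left(z{\left(1,1 \right)} \right)} + W 41 = 2 \left(1 + 1\right) \left(5 + \left(1 + 1\right)\right) + 359 \cdot 41 = 2 \cdot 2 \left(5 + 2\right) + 14719 = 2 \cdot 2 \cdot 7 + 14719 = 28 + 14719 = 14747$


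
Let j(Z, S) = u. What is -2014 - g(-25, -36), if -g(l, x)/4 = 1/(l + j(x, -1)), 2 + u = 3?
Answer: -12085/6 ≈ -2014.2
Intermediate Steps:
u = 1 (u = -2 + 3 = 1)
j(Z, S) = 1
g(l, x) = -4/(1 + l) (g(l, x) = -4/(l + 1) = -4/(1 + l))
-2014 - g(-25, -36) = -2014 - (-4)/(1 - 25) = -2014 - (-4)/(-24) = -2014 - (-4)*(-1)/24 = -2014 - 1*⅙ = -2014 - ⅙ = -12085/6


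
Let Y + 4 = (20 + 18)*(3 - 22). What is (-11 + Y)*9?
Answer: -6633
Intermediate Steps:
Y = -726 (Y = -4 + (20 + 18)*(3 - 22) = -4 + 38*(-19) = -4 - 722 = -726)
(-11 + Y)*9 = (-11 - 726)*9 = -737*9 = -6633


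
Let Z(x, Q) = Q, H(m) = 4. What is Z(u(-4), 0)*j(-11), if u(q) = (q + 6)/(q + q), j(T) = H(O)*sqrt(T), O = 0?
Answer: 0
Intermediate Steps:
j(T) = 4*sqrt(T)
u(q) = (6 + q)/(2*q) (u(q) = (6 + q)/((2*q)) = (6 + q)*(1/(2*q)) = (6 + q)/(2*q))
Z(u(-4), 0)*j(-11) = 0*(4*sqrt(-11)) = 0*(4*(I*sqrt(11))) = 0*(4*I*sqrt(11)) = 0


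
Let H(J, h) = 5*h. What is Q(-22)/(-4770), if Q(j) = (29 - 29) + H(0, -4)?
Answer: 2/477 ≈ 0.0041929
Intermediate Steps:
Q(j) = -20 (Q(j) = (29 - 29) + 5*(-4) = 0 - 20 = -20)
Q(-22)/(-4770) = -20/(-4770) = -20*(-1/4770) = 2/477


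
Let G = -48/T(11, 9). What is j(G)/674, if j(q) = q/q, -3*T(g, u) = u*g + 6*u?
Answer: 1/674 ≈ 0.0014837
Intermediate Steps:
T(g, u) = -2*u - g*u/3 (T(g, u) = -(u*g + 6*u)/3 = -(g*u + 6*u)/3 = -(6*u + g*u)/3 = -2*u - g*u/3)
G = 16/17 (G = -48*(-1/(3*(6 + 11))) = -48/((-1/3*9*17)) = -48/(-51) = -48*(-1/51) = 16/17 ≈ 0.94118)
j(q) = 1
j(G)/674 = 1/674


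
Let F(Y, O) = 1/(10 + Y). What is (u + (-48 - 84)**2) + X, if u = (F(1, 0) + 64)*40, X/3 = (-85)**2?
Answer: 458289/11 ≈ 41663.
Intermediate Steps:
X = 21675 (X = 3*(-85)**2 = 3*7225 = 21675)
u = 28200/11 (u = (1/(10 + 1) + 64)*40 = (1/11 + 64)*40 = (705/11)*40 = 28200/11 ≈ 2563.6)
(u + (-48 - 84)**2) + X = (28200/11 + (-48 - 84)**2) + 21675 = (28200/11 + (-132)**2) + 21675 = (28200/11 + 17424) + 21675 = 219864/11 + 21675 = 458289/11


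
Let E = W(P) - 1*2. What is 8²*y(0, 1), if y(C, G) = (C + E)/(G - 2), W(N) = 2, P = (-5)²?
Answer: 0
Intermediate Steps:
P = 25
E = 0 (E = 2 - 1*2 = 2 - 2 = 0)
y(C, G) = C/(-2 + G) (y(C, G) = (C + 0)/(G - 2) = C/(-2 + G))
8²*y(0, 1) = 8²*(0/(-2 + 1)) = 64*(0/(-1)) = 64*(0*(-1)) = 64*0 = 0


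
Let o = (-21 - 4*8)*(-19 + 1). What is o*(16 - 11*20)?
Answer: -194616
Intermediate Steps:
o = 954 (o = (-21 - 32)*(-18) = -53*(-18) = 954)
o*(16 - 11*20) = 954*(16 - 11*20) = 954*(16 - 220) = 954*(-204) = -194616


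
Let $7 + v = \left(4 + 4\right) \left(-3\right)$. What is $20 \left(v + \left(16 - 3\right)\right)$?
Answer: $-360$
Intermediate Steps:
$v = -31$ ($v = -7 + \left(4 + 4\right) \left(-3\right) = -7 + 8 \left(-3\right) = -7 - 24 = -31$)
$20 \left(v + \left(16 - 3\right)\right) = 20 \left(-31 + \left(16 - 3\right)\right) = 20 \left(-31 + 13\right) = 20 \left(-18\right) = -360$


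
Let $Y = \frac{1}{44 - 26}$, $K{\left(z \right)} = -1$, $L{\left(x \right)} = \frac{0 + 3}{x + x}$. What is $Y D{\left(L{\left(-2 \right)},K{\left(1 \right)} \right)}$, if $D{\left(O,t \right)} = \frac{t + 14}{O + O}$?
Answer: $- \frac{13}{27} \approx -0.48148$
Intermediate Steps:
$L{\left(x \right)} = \frac{3}{2 x}$
$D{\left(O,t \right)} = \frac{14 + t}{2 O}$
$Y = \frac{1}{18} \approx 0.055556$
$Y D{\left(L{\left(-2 \right)},K{\left(1 \right)} \right)} = \frac{\frac{1}{2} \frac{1}{\frac{3}{2} \frac{1}{-2}} \left(14 - 1\right)}{18} = \frac{\frac{1}{2} \frac{1}{\frac{3}{2} \left(- \frac{1}{2}\right)} 13}{18} = \frac{\frac{1}{2} \frac{1}{- \frac{3}{4}} \cdot 13}{18} = \frac{\frac{1}{2} \left(- \frac{4}{3}\right) 13}{18} = \frac{1}{18} \left(- \frac{26}{3}\right) = - \frac{13}{27}$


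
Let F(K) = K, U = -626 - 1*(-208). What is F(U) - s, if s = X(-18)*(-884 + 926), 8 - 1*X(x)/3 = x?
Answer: -3694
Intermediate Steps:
X(x) = 24 - 3*x
U = -418 (U = -626 + 208 = -418)
s = 3276 (s = (24 - 3*(-18))*(-884 + 926) = (24 + 54)*42 = 78*42 = 3276)
F(U) - s = -418 - 1*3276 = -418 - 3276 = -3694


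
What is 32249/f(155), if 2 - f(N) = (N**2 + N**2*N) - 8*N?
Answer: -32249/3746658 ≈ -0.0086074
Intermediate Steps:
f(N) = 2 - N**2 - N**3 + 8*N (f(N) = 2 - ((N**2 + N**2*N) - 8*N) = 2 - ((N**2 + N**3) - 8*N) = 2 - (N**2 + N**3 - 8*N) = 2 + (-N**2 - N**3 + 8*N) = 2 - N**2 - N**3 + 8*N)
32249/f(155) = 32249/(2 - 1*155**2 - 1*155**3 + 8*155) = 32249/(2 - 1*24025 - 1*3723875 + 1240) = 32249/(2 - 24025 - 3723875 + 1240) = 32249/(-3746658) = 32249*(-1/3746658) = -32249/3746658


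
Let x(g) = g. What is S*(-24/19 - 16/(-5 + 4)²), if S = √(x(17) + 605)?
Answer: -328*√622/19 ≈ -430.54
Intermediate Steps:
S = √622 (S = √(17 + 605) = √622 ≈ 24.940)
S*(-24/19 - 16/(-5 + 4)²) = √622*(-24/19 - 16/(-5 + 4)²) = √622*(-24*1/19 - 16/((-1)²)) = √622*(-24/19 - 16/1) = √622*(-24/19 - 16*1) = √622*(-24/19 - 16) = √622*(-328/19) = -328*√622/19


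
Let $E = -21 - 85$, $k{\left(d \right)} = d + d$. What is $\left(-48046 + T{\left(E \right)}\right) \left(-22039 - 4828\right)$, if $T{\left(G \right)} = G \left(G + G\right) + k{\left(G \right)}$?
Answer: $692792462$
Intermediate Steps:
$k{\left(d \right)} = 2 d$
$E = -106$ ($E = -21 - 85 = -106$)
$T{\left(G \right)} = 2 G + 2 G^{2}$ ($T{\left(G \right)} = G \left(G + G\right) + 2 G = G 2 G + 2 G = 2 G^{2} + 2 G = 2 G + 2 G^{2}$)
$\left(-48046 + T{\left(E \right)}\right) \left(-22039 - 4828\right) = \left(-48046 + 2 \left(-106\right) \left(1 - 106\right)\right) \left(-22039 - 4828\right) = \left(-48046 + 2 \left(-106\right) \left(-105\right)\right) \left(-26867\right) = \left(-48046 + 22260\right) \left(-26867\right) = \left(-25786\right) \left(-26867\right) = 692792462$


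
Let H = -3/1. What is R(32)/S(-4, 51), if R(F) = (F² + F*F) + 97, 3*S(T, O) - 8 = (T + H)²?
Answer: 2145/19 ≈ 112.89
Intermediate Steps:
H = -3 (H = -3*1 = -3)
S(T, O) = 8/3 + (-3 + T)²/3 (S(T, O) = 8/3 + (T - 3)²/3 = 8/3 + (-3 + T)²/3)
R(F) = 97 + 2*F² (R(F) = (F² + F²) + 97 = 2*F² + 97 = 97 + 2*F²)
R(32)/S(-4, 51) = (97 + 2*32²)/(8/3 + (-3 - 4)²/3) = (97 + 2*1024)/(8/3 + (⅓)*(-7)²) = (97 + 2048)/(8/3 + (⅓)*49) = 2145/(8/3 + 49/3) = 2145/19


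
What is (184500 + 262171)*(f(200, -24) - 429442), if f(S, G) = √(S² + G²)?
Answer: -191819287582 + 3573368*√634 ≈ -1.9173e+11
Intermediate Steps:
f(S, G) = √(G² + S²)
(184500 + 262171)*(f(200, -24) - 429442) = (184500 + 262171)*(√((-24)² + 200²) - 429442) = 446671*(√(576 + 40000) - 429442) = 446671*(√40576 - 429442) = 446671*(8*√634 - 429442) = 446671*(-429442 + 8*√634) = -191819287582 + 3573368*√634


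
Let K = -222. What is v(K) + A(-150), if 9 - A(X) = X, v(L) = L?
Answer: -63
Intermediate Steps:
A(X) = 9 - X
v(K) + A(-150) = -222 + (9 - 1*(-150)) = -222 + (9 + 150) = -222 + 159 = -63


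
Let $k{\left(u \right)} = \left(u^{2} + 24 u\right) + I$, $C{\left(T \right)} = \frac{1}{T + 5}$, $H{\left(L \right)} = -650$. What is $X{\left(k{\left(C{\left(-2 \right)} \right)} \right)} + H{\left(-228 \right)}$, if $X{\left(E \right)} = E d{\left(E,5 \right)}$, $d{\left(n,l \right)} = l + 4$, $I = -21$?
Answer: $-766$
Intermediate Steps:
$C{\left(T \right)} = \frac{1}{5 + T}$
$k{\left(u \right)} = -21 + u^{2} + 24 u$ ($k{\left(u \right)} = \left(u^{2} + 24 u\right) - 21 = -21 + u^{2} + 24 u$)
$d{\left(n,l \right)} = 4 + l$
$X{\left(E \right)} = 9 E$ ($X{\left(E \right)} = E \left(4 + 5\right) = E 9 = 9 E$)
$X{\left(k{\left(C{\left(-2 \right)} \right)} \right)} + H{\left(-228 \right)} = 9 \left(-21 + \left(\frac{1}{5 - 2}\right)^{2} + \frac{24}{5 - 2}\right) - 650 = 9 \left(-21 + \left(\frac{1}{3}\right)^{2} + \frac{24}{3}\right) - 650 = 9 \left(-21 + \left(\frac{1}{3}\right)^{2} + 24 \cdot \frac{1}{3}\right) - 650 = 9 \left(-21 + \frac{1}{9} + 8\right) - 650 = 9 \left(- \frac{116}{9}\right) - 650 = -116 - 650 = -766$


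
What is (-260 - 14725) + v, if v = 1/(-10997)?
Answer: -164790046/10997 ≈ -14985.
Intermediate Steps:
v = -1/10997 ≈ -9.0934e-5
(-260 - 14725) + v = (-260 - 14725) - 1/10997 = -14985 - 1/10997 = -164790046/10997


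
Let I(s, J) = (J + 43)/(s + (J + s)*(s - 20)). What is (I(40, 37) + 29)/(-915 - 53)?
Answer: -2295/76472 ≈ -0.030011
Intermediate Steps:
I(s, J) = (43 + J)/(s + (-20 + s)*(J + s)) (I(s, J) = (43 + J)/(s + (J + s)*(-20 + s)) = (43 + J)/(s + (-20 + s)*(J + s)))
(I(40, 37) + 29)/(-915 - 53) = ((43 + 37)/(40² - 20*37 - 19*40 + 37*40) + 29)/(-915 - 53) = (80/(1600 - 740 - 760 + 1480) + 29)/(-968) = (80/1580 + 29)*(-1/968) = ((1/1580)*80 + 29)*(-1/968) = (4/79 + 29)*(-1/968) = (2295/79)*(-1/968) = -2295/76472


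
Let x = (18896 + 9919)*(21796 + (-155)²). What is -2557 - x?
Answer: -1320334672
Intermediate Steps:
x = 1320332115 (x = 28815*(21796 + 24025) = 28815*45821 = 1320332115)
-2557 - x = -2557 - 1*1320332115 = -2557 - 1320332115 = -1320334672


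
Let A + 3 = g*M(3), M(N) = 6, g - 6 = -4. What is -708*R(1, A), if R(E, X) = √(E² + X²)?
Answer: -708*√82 ≈ -6411.2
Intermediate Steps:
g = 2 (g = 6 - 4 = 2)
A = 9 (A = -3 + 2*6 = -3 + 12 = 9)
-708*R(1, A) = -708*√(1² + 9²) = -708*√(1 + 81) = -708*√82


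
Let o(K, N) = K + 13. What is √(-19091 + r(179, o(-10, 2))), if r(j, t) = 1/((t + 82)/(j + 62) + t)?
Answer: I*√3115907974/404 ≈ 138.17*I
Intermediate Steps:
o(K, N) = 13 + K
r(j, t) = 1/(t + (82 + t)/(62 + j)) (r(j, t) = 1/((82 + t)/(62 + j) + t) = 1/(t + (82 + t)/(62 + j)))
√(-19091 + r(179, o(-10, 2))) = √(-19091 + (62 + 179)/(82 + 63*(13 - 10) + 179*(13 - 10))) = √(-19091 + 241/(82 + 63*3 + 179*3)) = √(-19091 + 241/(82 + 189 + 537)) = √(-19091 + 241/808) = √(-15425287/808) = I*√3115907974/404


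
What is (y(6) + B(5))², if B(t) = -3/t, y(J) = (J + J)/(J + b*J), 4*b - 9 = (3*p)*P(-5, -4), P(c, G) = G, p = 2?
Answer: 5329/3025 ≈ 1.7617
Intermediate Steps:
b = -15/4 (b = 9/4 + ((3*2)*(-4))/4 = 9/4 + (6*(-4))/4 = 9/4 + (¼)*(-24) = 9/4 - 6 = -15/4 ≈ -3.7500)
y(J) = -8/11 (y(J) = (J + J)/(J - 15*J/4) = (2*J)/((-11*J/4)) = (2*J)*(-4/(11*J)) = -8/11)
(y(6) + B(5))² = (-8/11 - 3/5)² = (-8/11 - 3*⅕)² = (-8/11 - ⅗)² = (-73/55)² = 5329/3025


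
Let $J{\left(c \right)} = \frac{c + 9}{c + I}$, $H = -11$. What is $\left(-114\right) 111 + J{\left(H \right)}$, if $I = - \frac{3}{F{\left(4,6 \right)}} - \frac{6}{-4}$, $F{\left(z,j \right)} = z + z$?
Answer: $- \frac{999650}{79} \approx -12654.0$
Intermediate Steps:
$F{\left(z,j \right)} = 2 z$
$I = \frac{9}{8}$ ($I = - \frac{3}{2 \cdot 4} - \frac{6}{-4} = - \frac{3}{8} - - \frac{3}{2} = \left(-3\right) \frac{1}{8} + \frac{3}{2} = - \frac{3}{8} + \frac{3}{2} = \frac{9}{8} \approx 1.125$)
$J{\left(c \right)} = \frac{9 + c}{\frac{9}{8} + c}$ ($J{\left(c \right)} = \frac{c + 9}{c + \frac{9}{8}} = \frac{9 + c}{\frac{9}{8} + c}$)
$\left(-114\right) 111 + J{\left(H \right)} = \left(-114\right) 111 + \frac{8 \left(9 - 11\right)}{9 + 8 \left(-11\right)} = -12654 + 8 \frac{1}{9 - 88} \left(-2\right) = -12654 + 8 \frac{1}{-79} \left(-2\right) = -12654 + 8 \left(- \frac{1}{79}\right) \left(-2\right) = -12654 + \frac{16}{79} = - \frac{999650}{79}$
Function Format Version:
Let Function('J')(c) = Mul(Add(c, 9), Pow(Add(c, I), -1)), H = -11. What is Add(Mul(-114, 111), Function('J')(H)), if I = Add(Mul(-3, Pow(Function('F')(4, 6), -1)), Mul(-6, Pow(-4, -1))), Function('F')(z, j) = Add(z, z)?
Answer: Rational(-999650, 79) ≈ -12654.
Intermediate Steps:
Function('F')(z, j) = Mul(2, z)
I = Rational(9, 8) (I = Add(Mul(-3, Pow(Mul(2, 4), -1)), Mul(-6, Pow(-4, -1))) = Add(Mul(-3, Pow(8, -1)), Mul(-6, Rational(-1, 4))) = Add(Mul(-3, Rational(1, 8)), Rational(3, 2)) = Add(Rational(-3, 8), Rational(3, 2)) = Rational(9, 8) ≈ 1.1250)
Function('J')(c) = Mul(Pow(Add(Rational(9, 8), c), -1), Add(9, c)) (Function('J')(c) = Mul(Add(c, 9), Pow(Add(c, Rational(9, 8)), -1)) = Mul(Add(9, c), Pow(Add(Rational(9, 8), c), -1)) = Mul(Pow(Add(Rational(9, 8), c), -1), Add(9, c)))
Add(Mul(-114, 111), Function('J')(H)) = Add(Mul(-114, 111), Mul(8, Pow(Add(9, Mul(8, -11)), -1), Add(9, -11))) = Add(-12654, Mul(8, Pow(Add(9, -88), -1), -2)) = Add(-12654, Mul(8, Pow(-79, -1), -2)) = Add(-12654, Mul(8, Rational(-1, 79), -2)) = Add(-12654, Rational(16, 79)) = Rational(-999650, 79)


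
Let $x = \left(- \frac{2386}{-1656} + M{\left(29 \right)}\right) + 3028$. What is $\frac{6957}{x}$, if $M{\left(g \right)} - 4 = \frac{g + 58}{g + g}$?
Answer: $\frac{5760396}{2512931} \approx 2.2923$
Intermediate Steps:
$M{\left(g \right)} = 4 + \frac{58 + g}{2 g}$ ($M{\left(g \right)} = 4 + \frac{g + 58}{g + g} = 4 + \frac{58 + g}{2 g}$)
$x = \frac{2512931}{828}$ ($x = \left(- \frac{2386}{-1656} + \left(\frac{9}{2} + \frac{29}{29}\right)\right) + 3028 = \left(\left(-2386\right) \left(- \frac{1}{1656}\right) + \left(\frac{9}{2} + 29 \cdot \frac{1}{29}\right)\right) + 3028 = \left(\frac{1193}{828} + \left(\frac{9}{2} + 1\right)\right) + 3028 = \left(\frac{1193}{828} + \frac{11}{2}\right) + 3028 = \frac{5747}{828} + 3028 = \frac{2512931}{828} \approx 3034.9$)
$\frac{6957}{x} = \frac{6957}{\frac{2512931}{828}} = 6957 \cdot \frac{828}{2512931} = \frac{5760396}{2512931}$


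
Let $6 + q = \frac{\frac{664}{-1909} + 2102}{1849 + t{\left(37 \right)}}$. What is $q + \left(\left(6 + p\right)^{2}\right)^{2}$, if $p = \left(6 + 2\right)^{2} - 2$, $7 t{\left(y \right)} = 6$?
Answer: $\frac{6367949621356}{297827} \approx 2.1381 \cdot 10^{7}$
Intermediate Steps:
$t{\left(y \right)} = \frac{6}{7}$ ($t{\left(y \right)} = \frac{1}{7} \cdot 6 = \frac{6}{7}$)
$q = - \frac{1448596}{297827}$ ($q = -6 + \frac{\frac{664}{-1909} + 2102}{1849 + \frac{6}{7}} = -6 + \frac{664 \left(- \frac{1}{1909}\right) + 2102}{\frac{12949}{7}} = -6 + \left(- \frac{8}{23} + 2102\right) \frac{7}{12949} = -6 + \frac{48338}{23} \cdot \frac{7}{12949} = -6 + \frac{338366}{297827} = - \frac{1448596}{297827} \approx -4.8639$)
$p = 62$ ($p = 8^{2} - 2 = 64 - 2 = 62$)
$q + \left(\left(6 + p\right)^{2}\right)^{2} = - \frac{1448596}{297827} + \left(\left(6 + 62\right)^{2}\right)^{2} = - \frac{1448596}{297827} + \left(68^{2}\right)^{2} = - \frac{1448596}{297827} + 4624^{2} = - \frac{1448596}{297827} + 21381376 = \frac{6367949621356}{297827}$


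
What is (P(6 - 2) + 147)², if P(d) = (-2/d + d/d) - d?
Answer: 82369/4 ≈ 20592.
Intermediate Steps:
P(d) = 1 - d - 2/d (P(d) = (-2/d + 1) - d = (1 - 2/d) - d = 1 - d - 2/d)
(P(6 - 2) + 147)² = ((1 - (6 - 2) - 2/(6 - 2)) + 147)² = ((1 - 1*4 - 2/4) + 147)² = ((1 - 4 - 2*¼) + 147)² = ((1 - 4 - ½) + 147)² = (-7/2 + 147)² = (287/2)² = 82369/4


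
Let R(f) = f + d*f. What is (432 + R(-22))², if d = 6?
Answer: 77284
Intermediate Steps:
R(f) = 7*f (R(f) = f + 6*f = 7*f)
(432 + R(-22))² = (432 + 7*(-22))² = (432 - 154)² = 278² = 77284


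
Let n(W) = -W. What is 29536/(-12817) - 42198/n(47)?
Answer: 539463574/602399 ≈ 895.53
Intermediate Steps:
29536/(-12817) - 42198/n(47) = 29536/(-12817) - 42198/((-1*47)) = 29536*(-1/12817) - 42198/(-47) = -29536/12817 - 42198*(-1/47) = -29536/12817 + 42198/47 = 539463574/602399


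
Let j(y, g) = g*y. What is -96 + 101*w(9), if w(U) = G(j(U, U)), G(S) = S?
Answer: 8085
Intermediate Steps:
w(U) = U**2 (w(U) = U*U = U**2)
-96 + 101*w(9) = -96 + 101*9**2 = -96 + 101*81 = -96 + 8181 = 8085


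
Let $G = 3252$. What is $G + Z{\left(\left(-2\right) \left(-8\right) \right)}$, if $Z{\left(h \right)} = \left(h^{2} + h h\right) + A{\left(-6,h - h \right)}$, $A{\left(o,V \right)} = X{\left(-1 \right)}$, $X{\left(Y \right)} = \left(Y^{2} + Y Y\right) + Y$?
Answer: $3765$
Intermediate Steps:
$X{\left(Y \right)} = Y + 2 Y^{2}$ ($X{\left(Y \right)} = \left(Y^{2} + Y^{2}\right) + Y = 2 Y^{2} + Y = Y + 2 Y^{2}$)
$A{\left(o,V \right)} = 1$ ($A{\left(o,V \right)} = - (1 + 2 \left(-1\right)) = - (1 - 2) = \left(-1\right) \left(-1\right) = 1$)
$Z{\left(h \right)} = 1 + 2 h^{2}$ ($Z{\left(h \right)} = \left(h^{2} + h h\right) + 1 = \left(h^{2} + h^{2}\right) + 1 = 2 h^{2} + 1 = 1 + 2 h^{2}$)
$G + Z{\left(\left(-2\right) \left(-8\right) \right)} = 3252 + \left(1 + 2 \left(\left(-2\right) \left(-8\right)\right)^{2}\right) = 3252 + \left(1 + 2 \cdot 16^{2}\right) = 3252 + \left(1 + 2 \cdot 256\right) = 3252 + \left(1 + 512\right) = 3252 + 513 = 3765$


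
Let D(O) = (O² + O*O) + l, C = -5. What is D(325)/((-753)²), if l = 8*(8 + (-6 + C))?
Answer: 211226/567009 ≈ 0.37253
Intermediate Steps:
l = -24 (l = 8*(8 + (-6 - 5)) = 8*(8 - 11) = 8*(-3) = -24)
D(O) = -24 + 2*O² (D(O) = (O² + O*O) - 24 = (O² + O²) - 24 = 2*O² - 24 = -24 + 2*O²)
D(325)/((-753)²) = (-24 + 2*325²)/((-753)²) = (-24 + 2*105625)/567009 = (-24 + 211250)*(1/567009) = 211226*(1/567009) = 211226/567009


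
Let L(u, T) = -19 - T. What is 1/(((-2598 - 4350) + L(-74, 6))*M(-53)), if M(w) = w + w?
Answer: 1/739138 ≈ 1.3529e-6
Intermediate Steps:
M(w) = 2*w
1/(((-2598 - 4350) + L(-74, 6))*M(-53)) = 1/(((-2598 - 4350) + (-19 - 1*6))*((2*(-53)))) = 1/(-6948 + (-19 - 6)*(-106)) = -1/106/(-6948 - 25) = -1/106/(-6973) = -1/6973*(-1/106) = 1/739138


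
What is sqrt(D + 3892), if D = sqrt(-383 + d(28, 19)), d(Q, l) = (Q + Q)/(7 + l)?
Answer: sqrt(657748 + 13*I*sqrt(64363))/13 ≈ 62.386 + 0.15641*I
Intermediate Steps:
d(Q, l) = 2*Q/(7 + l) (d(Q, l) = (2*Q)/(7 + l) = 2*Q/(7 + l))
D = I*sqrt(64363)/13 (D = sqrt(-383 + 2*28/(7 + 19)) = sqrt(-383 + 2*28/26) = sqrt(-383 + 2*28*(1/26)) = sqrt(-383 + 28/13) = sqrt(-4951/13) = I*sqrt(64363)/13 ≈ 19.515*I)
sqrt(D + 3892) = sqrt(I*sqrt(64363)/13 + 3892) = sqrt(3892 + I*sqrt(64363)/13)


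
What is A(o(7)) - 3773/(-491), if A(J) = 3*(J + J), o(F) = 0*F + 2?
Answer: 9665/491 ≈ 19.684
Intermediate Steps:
o(F) = 2 (o(F) = 0 + 2 = 2)
A(J) = 6*J (A(J) = 3*(2*J) = 6*J)
A(o(7)) - 3773/(-491) = 6*2 - 3773/(-491) = 12 - 3773*(-1/491) = 12 + 3773/491 = 9665/491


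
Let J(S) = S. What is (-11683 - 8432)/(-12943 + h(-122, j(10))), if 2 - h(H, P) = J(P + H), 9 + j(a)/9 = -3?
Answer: 6705/4237 ≈ 1.5825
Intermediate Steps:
j(a) = -108 (j(a) = -81 + 9*(-3) = -81 - 27 = -108)
h(H, P) = 2 - H - P (h(H, P) = 2 - (P + H) = 2 - (H + P) = 2 + (-H - P) = 2 - H - P)
(-11683 - 8432)/(-12943 + h(-122, j(10))) = (-11683 - 8432)/(-12943 + (2 - 1*(-122) - 1*(-108))) = -20115/(-12943 + (2 + 122 + 108)) = -20115/(-12943 + 232) = -20115/(-12711) = -20115*(-1/12711) = 6705/4237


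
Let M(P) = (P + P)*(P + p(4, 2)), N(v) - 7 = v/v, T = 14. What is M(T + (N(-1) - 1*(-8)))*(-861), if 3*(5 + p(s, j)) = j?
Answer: -1325940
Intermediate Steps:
p(s, j) = -5 + j/3
N(v) = 8 (N(v) = 7 + v/v = 7 + 1 = 8)
M(P) = 2*P*(-13/3 + P) (M(P) = (P + P)*(P + (-5 + (⅓)*2)) = (2*P)*(P + (-5 + ⅔)) = (2*P)*(P - 13/3) = (2*P)*(-13/3 + P) = 2*P*(-13/3 + P))
M(T + (N(-1) - 1*(-8)))*(-861) = (2*(14 + (8 - 1*(-8)))*(-13 + 3*(14 + (8 - 1*(-8))))/3)*(-861) = (2*(14 + (8 + 8))*(-13 + 3*(14 + (8 + 8)))/3)*(-861) = (2*(14 + 16)*(-13 + 3*(14 + 16))/3)*(-861) = ((⅔)*30*(-13 + 3*30))*(-861) = ((⅔)*30*(-13 + 90))*(-861) = ((⅔)*30*77)*(-861) = 1540*(-861) = -1325940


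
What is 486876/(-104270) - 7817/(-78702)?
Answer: -18751518181/4103128770 ≈ -4.5701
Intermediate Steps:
486876/(-104270) - 7817/(-78702) = 486876*(-1/104270) - 7817*(-1/78702) = -243438/52135 + 7817/78702 = -18751518181/4103128770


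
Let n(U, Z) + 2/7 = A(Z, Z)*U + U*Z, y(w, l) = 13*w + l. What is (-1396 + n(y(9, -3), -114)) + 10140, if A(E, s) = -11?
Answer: -38544/7 ≈ -5506.3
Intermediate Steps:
y(w, l) = l + 13*w
n(U, Z) = -2/7 - 11*U + U*Z (n(U, Z) = -2/7 + (-11*U + U*Z) = -2/7 - 11*U + U*Z)
(-1396 + n(y(9, -3), -114)) + 10140 = (-1396 + (-2/7 - 11*(-3 + 13*9) + (-3 + 13*9)*(-114))) + 10140 = (-1396 + (-2/7 - 11*(-3 + 117) + (-3 + 117)*(-114))) + 10140 = (-1396 + (-2/7 - 11*114 + 114*(-114))) + 10140 = (-1396 + (-2/7 - 1254 - 12996)) + 10140 = (-1396 - 99752/7) + 10140 = -109524/7 + 10140 = -38544/7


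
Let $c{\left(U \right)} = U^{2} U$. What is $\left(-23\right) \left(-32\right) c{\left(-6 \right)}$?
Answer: $-158976$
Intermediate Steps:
$c{\left(U \right)} = U^{3}$
$\left(-23\right) \left(-32\right) c{\left(-6 \right)} = \left(-23\right) \left(-32\right) \left(-6\right)^{3} = 736 \left(-216\right) = -158976$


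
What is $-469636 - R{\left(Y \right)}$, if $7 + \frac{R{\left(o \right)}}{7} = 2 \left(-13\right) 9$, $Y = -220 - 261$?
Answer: $-467949$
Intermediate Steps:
$Y = -481$ ($Y = -220 - 261 = -481$)
$R{\left(o \right)} = -1687$ ($R{\left(o \right)} = -49 + 7 \cdot 2 \left(-13\right) 9 = -49 + 7 \left(\left(-26\right) 9\right) = -49 + 7 \left(-234\right) = -49 - 1638 = -1687$)
$-469636 - R{\left(Y \right)} = -469636 - -1687 = -469636 + 1687 = -467949$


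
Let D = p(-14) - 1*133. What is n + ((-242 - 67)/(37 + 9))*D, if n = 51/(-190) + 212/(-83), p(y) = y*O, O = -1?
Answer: 144457768/181355 ≈ 796.55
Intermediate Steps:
p(y) = -y (p(y) = y*(-1) = -y)
n = -44513/15770 (n = 51*(-1/190) + 212*(-1/83) = -51/190 - 212/83 = -44513/15770 ≈ -2.8226)
D = -119 (D = -1*(-14) - 1*133 = 14 - 133 = -119)
n + ((-242 - 67)/(37 + 9))*D = -44513/15770 + ((-242 - 67)/(37 + 9))*(-119) = -44513/15770 - 309/46*(-119) = -44513/15770 + 36771/46 = 144457768/181355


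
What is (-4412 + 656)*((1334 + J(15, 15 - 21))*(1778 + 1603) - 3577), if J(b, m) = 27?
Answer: -17269952784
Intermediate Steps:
(-4412 + 656)*((1334 + J(15, 15 - 21))*(1778 + 1603) - 3577) = (-4412 + 656)*((1334 + 27)*(1778 + 1603) - 3577) = -3756*(1361*3381 - 3577) = -3756*(4601541 - 3577) = -3756*4597964 = -17269952784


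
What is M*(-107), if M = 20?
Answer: -2140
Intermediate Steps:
M*(-107) = 20*(-107) = -2140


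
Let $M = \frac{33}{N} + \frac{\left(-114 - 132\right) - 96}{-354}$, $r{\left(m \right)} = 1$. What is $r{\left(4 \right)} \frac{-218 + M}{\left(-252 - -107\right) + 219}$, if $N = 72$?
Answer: $- \frac{306671}{104784} \approx -2.9267$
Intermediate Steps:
$M = \frac{2017}{1416}$ ($M = \frac{33}{72} + \frac{\left(-114 - 132\right) - 96}{-354} = 33 \cdot \frac{1}{72} + \left(-246 - 96\right) \left(- \frac{1}{354}\right) = \frac{11}{24} - - \frac{57}{59} = \frac{11}{24} + \frac{57}{59} = \frac{2017}{1416} \approx 1.4244$)
$r{\left(4 \right)} \frac{-218 + M}{\left(-252 - -107\right) + 219} = 1 \frac{-218 + \frac{2017}{1416}}{\left(-252 - -107\right) + 219} = 1 \left(- \frac{306671}{1416 \left(\left(-252 + 107\right) + 219\right)}\right) = 1 \left(- \frac{306671}{1416 \left(-145 + 219\right)}\right) = 1 \left(- \frac{306671}{1416 \cdot 74}\right) = 1 \left(\left(- \frac{306671}{1416}\right) \frac{1}{74}\right) = 1 \left(- \frac{306671}{104784}\right) = - \frac{306671}{104784}$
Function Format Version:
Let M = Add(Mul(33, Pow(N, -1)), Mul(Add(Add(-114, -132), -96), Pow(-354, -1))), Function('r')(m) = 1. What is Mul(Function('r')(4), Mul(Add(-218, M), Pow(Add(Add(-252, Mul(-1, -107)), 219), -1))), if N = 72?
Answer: Rational(-306671, 104784) ≈ -2.9267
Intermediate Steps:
M = Rational(2017, 1416) (M = Add(Mul(33, Pow(72, -1)), Mul(Add(Add(-114, -132), -96), Pow(-354, -1))) = Add(Mul(33, Rational(1, 72)), Mul(Add(-246, -96), Rational(-1, 354))) = Add(Rational(11, 24), Mul(-342, Rational(-1, 354))) = Add(Rational(11, 24), Rational(57, 59)) = Rational(2017, 1416) ≈ 1.4244)
Mul(Function('r')(4), Mul(Add(-218, M), Pow(Add(Add(-252, Mul(-1, -107)), 219), -1))) = Mul(1, Mul(Add(-218, Rational(2017, 1416)), Pow(Add(Add(-252, Mul(-1, -107)), 219), -1))) = Mul(1, Mul(Rational(-306671, 1416), Pow(Add(Add(-252, 107), 219), -1))) = Mul(1, Mul(Rational(-306671, 1416), Pow(Add(-145, 219), -1))) = Mul(1, Mul(Rational(-306671, 1416), Pow(74, -1))) = Mul(1, Mul(Rational(-306671, 1416), Rational(1, 74))) = Mul(1, Rational(-306671, 104784)) = Rational(-306671, 104784)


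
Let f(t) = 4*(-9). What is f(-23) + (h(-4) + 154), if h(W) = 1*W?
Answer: 114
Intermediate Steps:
f(t) = -36
h(W) = W
f(-23) + (h(-4) + 154) = -36 + (-4 + 154) = -36 + 150 = 114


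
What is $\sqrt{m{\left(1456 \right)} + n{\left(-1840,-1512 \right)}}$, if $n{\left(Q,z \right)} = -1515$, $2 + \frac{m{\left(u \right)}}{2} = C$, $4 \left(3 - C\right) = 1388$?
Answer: $i \sqrt{2207} \approx 46.979 i$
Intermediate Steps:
$C = -344$ ($C = 3 - 347 = -344$)
$m{\left(u \right)} = -692$ ($m{\left(u \right)} = -4 + 2 \left(-344\right) = -4 - 688 = -692$)
$\sqrt{m{\left(1456 \right)} + n{\left(-1840,-1512 \right)}} = \sqrt{-692 - 1515} = \sqrt{-2207} = i \sqrt{2207}$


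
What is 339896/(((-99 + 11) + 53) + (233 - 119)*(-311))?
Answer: -339896/35489 ≈ -9.5775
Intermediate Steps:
339896/(((-99 + 11) + 53) + (233 - 119)*(-311)) = 339896/((-88 + 53) + 114*(-311)) = 339896/(-35 - 35454) = 339896/(-35489) = 339896*(-1/35489) = -339896/35489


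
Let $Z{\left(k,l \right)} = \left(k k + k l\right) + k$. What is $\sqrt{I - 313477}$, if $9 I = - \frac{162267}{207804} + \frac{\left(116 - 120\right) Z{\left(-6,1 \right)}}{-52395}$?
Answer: $\frac{i \sqrt{1032264035041185205588945}}{1814648430} \approx 559.89 i$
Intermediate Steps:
$Z{\left(k,l \right)} = k + k^{2} + k l$ ($Z{\left(k,l \right)} = \left(k^{2} + k l\right) + k = k + k^{2} + k l$)
$I = - \frac{942447809}{10887890580}$ ($I = \frac{- \frac{162267}{207804} + \frac{\left(116 - 120\right) \left(- 6 \left(1 - 6 + 1\right)\right)}{-52395}}{9} = \frac{\left(-162267\right) \frac{1}{207804} + - 4 \left(\left(-6\right) \left(-4\right)\right) \left(- \frac{1}{52395}\right)}{9} = \frac{- \frac{54089}{69268} + \left(-4\right) 24 \left(- \frac{1}{52395}\right)}{9} = \frac{- \frac{54089}{69268} - - \frac{32}{17465}}{9} = \frac{- \frac{54089}{69268} + \frac{32}{17465}}{9} = \frac{1}{9} \left(- \frac{942447809}{1209765620}\right) = - \frac{942447809}{10887890580} \approx -0.086559$)
$\sqrt{I - 313477} = \sqrt{- \frac{942447809}{10887890580} - 313477} = \sqrt{- \frac{3413104217794469}{10887890580}} = \frac{i \sqrt{1032264035041185205588945}}{1814648430}$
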